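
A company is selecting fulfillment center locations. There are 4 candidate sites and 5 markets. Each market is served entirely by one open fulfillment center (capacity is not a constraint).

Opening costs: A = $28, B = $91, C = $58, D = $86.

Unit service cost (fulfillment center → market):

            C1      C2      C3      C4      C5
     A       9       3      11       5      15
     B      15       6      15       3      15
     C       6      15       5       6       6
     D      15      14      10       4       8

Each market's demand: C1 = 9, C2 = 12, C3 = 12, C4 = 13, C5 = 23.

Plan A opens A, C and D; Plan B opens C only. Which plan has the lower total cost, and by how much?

Plan A is cheaper by 56.

Plan A: {A, C, D}: C1→C 6·9=54, C2→A 3·12=36, C3→C 5·12=60, C4→D 4·13=52, C5→C 6·23=138. Service 340; fixed 172; total 512.
Plan B: {C}: C1→C 6·9=54, C2→C 15·12=180, C3→C 5·12=60, C4→C 6·13=78, C5→C 6·23=138. Service 510; fixed 58; total 568.
Difference: |512 − 568| = 56.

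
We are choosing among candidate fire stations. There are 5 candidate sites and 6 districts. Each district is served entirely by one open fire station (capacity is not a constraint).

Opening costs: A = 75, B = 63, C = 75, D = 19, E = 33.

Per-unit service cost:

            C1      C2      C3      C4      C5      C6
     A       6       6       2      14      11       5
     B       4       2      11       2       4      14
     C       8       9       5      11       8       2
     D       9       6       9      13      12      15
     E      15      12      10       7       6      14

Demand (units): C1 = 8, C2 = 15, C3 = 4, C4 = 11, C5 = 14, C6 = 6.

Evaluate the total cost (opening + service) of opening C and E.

Total cost: 500

Each district is assigned to its cheapest site among the open ones.
{C, E}: C1→C 8·8=64, C2→C 9·15=135, C3→C 5·4=20, C4→E 7·11=77, C5→E 6·14=84, C6→C 2·6=12. Service 392; fixed 108; total 500.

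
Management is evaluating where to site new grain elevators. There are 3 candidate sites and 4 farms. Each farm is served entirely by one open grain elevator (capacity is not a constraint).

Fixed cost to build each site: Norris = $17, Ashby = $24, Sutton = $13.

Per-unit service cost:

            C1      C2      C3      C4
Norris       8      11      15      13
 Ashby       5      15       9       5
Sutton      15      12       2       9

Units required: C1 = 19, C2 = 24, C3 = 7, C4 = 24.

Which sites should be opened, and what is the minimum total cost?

For any fixed open set, each farm goes to its cheapest open site; total = fixed + service.
{Norris, Ashby, Sutton}: C1→Ashby 5·19=95, C2→Norris 11·24=264, C3→Sutton 2·7=14, C4→Ashby 5·24=120. Service 493; fixed 54; total 547.
{Ashby, Sutton}: service 517 + fixed 37 = 554
{Norris, Ashby}: C1→Ashby 5·19=95, C2→Norris 11·24=264, C3→Ashby 9·7=63, C4→Ashby 5·24=120. Service 542; fixed 41; total 583.
{Sutton}: service 803 + fixed 13 = 816
(All 7 nonempty subsets were checked; Norris, Ashby and Sutton is lowest.)

Open Norris, Ashby and Sutton; minimum total cost 547.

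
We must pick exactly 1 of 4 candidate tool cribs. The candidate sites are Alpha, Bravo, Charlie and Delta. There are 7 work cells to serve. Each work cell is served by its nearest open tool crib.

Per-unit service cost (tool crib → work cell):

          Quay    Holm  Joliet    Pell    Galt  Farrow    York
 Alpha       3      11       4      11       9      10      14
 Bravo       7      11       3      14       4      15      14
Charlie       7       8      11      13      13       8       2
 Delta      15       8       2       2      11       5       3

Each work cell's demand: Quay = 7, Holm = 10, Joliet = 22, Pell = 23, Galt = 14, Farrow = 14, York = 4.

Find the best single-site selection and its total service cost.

Choose Delta only; total service cost 511.

With exactly 1 open, each work cell uses its cheapest among the chosen.
{Delta}: Quay→Delta 15·7=105, Holm→Delta 8·10=80, Joliet→Delta 2·22=44, Pell→Delta 2·23=46, Galt→Delta 11·14=154, Farrow→Delta 5·14=70, York→Delta 3·4=12. Service cost 511.
{Alpha}: service cost 794
{Bravo}: service cost 869
Among all 4 size-1 choices, {Delta} is lowest.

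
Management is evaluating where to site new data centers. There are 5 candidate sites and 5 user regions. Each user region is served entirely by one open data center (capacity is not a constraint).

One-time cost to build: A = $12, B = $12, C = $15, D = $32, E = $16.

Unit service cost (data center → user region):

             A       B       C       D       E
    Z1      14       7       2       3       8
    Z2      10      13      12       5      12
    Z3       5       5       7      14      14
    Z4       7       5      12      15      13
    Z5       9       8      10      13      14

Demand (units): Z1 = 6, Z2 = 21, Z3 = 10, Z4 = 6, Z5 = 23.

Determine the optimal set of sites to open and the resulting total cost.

For any fixed open set, each user region goes to its cheapest open site; total = fixed + service.
{B, D}: Z1→D 3·6=18, Z2→D 5·21=105, Z3→B 5·10=50, Z4→B 5·6=30, Z5→B 8·23=184. Service 387; fixed 44; total 431.
{B, C, D}: service 381 + fixed 59 = 440
{A, B, D}: service 387 + fixed 56 = 443
{A, B, C, D, E}: Z1→C 2·6=12, Z2→D 5·21=105, Z3→A 5·10=50, Z4→B 5·6=30, Z5→B 8·23=184. Service 381; fixed 87; total 468.
No other subset beats 431.

Open B and D; minimum total cost 431.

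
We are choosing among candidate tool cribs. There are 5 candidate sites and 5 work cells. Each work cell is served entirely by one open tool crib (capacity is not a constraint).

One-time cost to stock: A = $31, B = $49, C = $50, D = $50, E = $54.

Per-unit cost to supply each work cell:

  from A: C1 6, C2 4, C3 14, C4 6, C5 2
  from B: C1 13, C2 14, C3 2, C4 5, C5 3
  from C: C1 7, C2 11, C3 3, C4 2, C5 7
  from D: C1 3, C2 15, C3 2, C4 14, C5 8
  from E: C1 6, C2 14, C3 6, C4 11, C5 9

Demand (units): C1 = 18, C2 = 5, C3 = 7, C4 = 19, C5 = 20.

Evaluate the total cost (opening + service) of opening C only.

Each work cell is assigned to its cheapest site among the open ones.
{C}: C1→C 7·18=126, C2→C 11·5=55, C3→C 3·7=21, C4→C 2·19=38, C5→C 7·20=140. Service 380; fixed 50; total 430.

Total cost: 430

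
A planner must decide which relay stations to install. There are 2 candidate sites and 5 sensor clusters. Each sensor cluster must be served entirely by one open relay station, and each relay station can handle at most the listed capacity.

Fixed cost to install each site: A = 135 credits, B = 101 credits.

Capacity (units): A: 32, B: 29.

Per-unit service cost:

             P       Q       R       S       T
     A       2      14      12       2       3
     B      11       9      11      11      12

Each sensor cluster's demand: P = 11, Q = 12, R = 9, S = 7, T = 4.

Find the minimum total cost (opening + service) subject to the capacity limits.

Open {A, B}: P→A 2·11=22, Q→B 9·12=108, R→B 11·9=99, S→A 2·7=14, T→A 3·4=12.
Loads: A carries 22/32, B carries 21/29. Service 255; fixed 236; total 491.
Next best feasible plan costs 500.

Minimum total cost: 491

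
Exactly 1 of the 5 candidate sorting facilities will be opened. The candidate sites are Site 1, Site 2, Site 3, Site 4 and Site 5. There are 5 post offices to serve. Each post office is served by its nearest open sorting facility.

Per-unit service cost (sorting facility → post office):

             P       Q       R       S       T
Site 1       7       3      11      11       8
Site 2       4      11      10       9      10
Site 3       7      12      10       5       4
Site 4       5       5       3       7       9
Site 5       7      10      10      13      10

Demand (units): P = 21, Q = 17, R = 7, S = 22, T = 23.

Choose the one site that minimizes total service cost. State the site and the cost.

With exactly 1 open, each post office uses its cheapest among the chosen.
{Site 4}: P→Site 4 5·21=105, Q→Site 4 5·17=85, R→Site 4 3·7=21, S→Site 4 7·22=154, T→Site 4 9·23=207. Service cost 572.
{Site 3}: service cost 623
{Site 1}: service cost 701
Among all 5 size-1 choices, {Site 4} is lowest.

Choose Site 4 only; total service cost 572.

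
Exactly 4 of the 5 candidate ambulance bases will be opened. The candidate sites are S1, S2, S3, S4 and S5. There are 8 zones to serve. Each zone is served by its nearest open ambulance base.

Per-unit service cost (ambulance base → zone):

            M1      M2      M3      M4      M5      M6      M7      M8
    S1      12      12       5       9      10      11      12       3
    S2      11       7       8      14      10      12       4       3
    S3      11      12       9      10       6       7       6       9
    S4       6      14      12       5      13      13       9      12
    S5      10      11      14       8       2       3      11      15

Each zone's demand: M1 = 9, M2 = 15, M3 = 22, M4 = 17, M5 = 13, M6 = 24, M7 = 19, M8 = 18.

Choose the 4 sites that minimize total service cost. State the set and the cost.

Choose S1, S2, S4 and S5; total service cost 582.

With exactly 4 open, each zone uses its cheapest among the chosen.
{S1, S2, S4, S5}: M1→S4 6·9=54, M2→S2 7·15=105, M3→S1 5·22=110, M4→S4 5·17=85, M5→S5 2·13=26, M6→S5 3·24=72, M7→S2 4·19=76, M8→S1 3·18=54. Service cost 582.
{S2, S3, S4, S5}: service cost 648
{S1, S2, S3, S5}: service cost 669
Among all 5 size-4 choices, {S1, S2, S4, S5} is lowest.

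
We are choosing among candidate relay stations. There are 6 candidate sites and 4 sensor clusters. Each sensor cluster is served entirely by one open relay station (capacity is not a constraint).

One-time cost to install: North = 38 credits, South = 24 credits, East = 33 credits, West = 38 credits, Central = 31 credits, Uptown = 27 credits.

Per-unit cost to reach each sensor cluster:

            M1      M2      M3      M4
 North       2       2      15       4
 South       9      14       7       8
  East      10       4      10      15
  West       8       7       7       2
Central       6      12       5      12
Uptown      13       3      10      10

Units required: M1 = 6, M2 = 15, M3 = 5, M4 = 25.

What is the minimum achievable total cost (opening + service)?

Minimum total cost: 203

For any fixed open set, each sensor cluster goes to its cheapest open site; total = fixed + service.
{North, West}: M1→North 2·6=12, M2→North 2·15=30, M3→West 7·5=35, M4→West 2·25=50. Service 127; fixed 76; total 203.
{North, West, Central}: service 117 + fixed 107 = 224
{North, South, West}: service 127 + fixed 100 = 227
{North, South, East, West, Central, Uptown}: service 117 + fixed 191 = 308
No other subset beats 203.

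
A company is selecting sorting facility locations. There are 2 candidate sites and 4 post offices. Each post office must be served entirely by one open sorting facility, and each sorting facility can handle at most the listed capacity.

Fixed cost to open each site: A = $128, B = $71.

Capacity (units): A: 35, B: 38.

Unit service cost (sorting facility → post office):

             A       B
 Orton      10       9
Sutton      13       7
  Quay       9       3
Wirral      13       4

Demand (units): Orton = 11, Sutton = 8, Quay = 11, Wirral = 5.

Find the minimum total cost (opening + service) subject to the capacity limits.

Minimum total cost: 279

Open {B}: Orton→B 9·11=99, Sutton→B 7·8=56, Quay→B 3·11=33, Wirral→B 4·5=20.
Loads: B carries 35/38. Service 208; fixed 71; total 279.
Next best feasible plan costs 407.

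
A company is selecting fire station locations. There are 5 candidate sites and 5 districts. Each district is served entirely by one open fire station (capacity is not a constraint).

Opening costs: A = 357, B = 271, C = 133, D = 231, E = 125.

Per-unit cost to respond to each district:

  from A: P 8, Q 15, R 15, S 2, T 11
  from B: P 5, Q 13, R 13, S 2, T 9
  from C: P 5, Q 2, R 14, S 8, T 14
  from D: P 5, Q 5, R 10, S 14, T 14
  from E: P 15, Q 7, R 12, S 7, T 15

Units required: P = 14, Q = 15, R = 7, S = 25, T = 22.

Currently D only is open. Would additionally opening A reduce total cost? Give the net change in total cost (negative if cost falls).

Current service cost with {D}: 873.
Adding A: each district re-picks its cheapest; new service cost 507, saving 366.
Extra fixed cost: 357. Net change = 357 − 366 = -9.
(Totals: 1104 → 1095.)

Yes — net change −9 (cost falls by 9).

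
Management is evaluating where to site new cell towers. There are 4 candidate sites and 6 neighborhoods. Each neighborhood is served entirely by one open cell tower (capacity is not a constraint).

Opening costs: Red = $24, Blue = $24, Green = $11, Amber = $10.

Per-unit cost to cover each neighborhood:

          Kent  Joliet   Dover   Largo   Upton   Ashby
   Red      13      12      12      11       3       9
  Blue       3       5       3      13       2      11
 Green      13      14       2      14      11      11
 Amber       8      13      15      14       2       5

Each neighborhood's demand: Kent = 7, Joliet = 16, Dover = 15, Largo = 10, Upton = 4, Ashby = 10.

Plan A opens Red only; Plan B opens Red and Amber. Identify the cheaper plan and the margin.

Plan B is cheaper by 69.

Plan A: {Red}: Kent→Red 13·7=91, Joliet→Red 12·16=192, Dover→Red 12·15=180, Largo→Red 11·10=110, Upton→Red 3·4=12, Ashby→Red 9·10=90. Service 675; fixed 24; total 699.
Plan B: {Red, Amber}: Kent→Amber 8·7=56, Joliet→Red 12·16=192, Dover→Red 12·15=180, Largo→Red 11·10=110, Upton→Amber 2·4=8, Ashby→Amber 5·10=50. Service 596; fixed 34; total 630.
Difference: |699 − 630| = 69.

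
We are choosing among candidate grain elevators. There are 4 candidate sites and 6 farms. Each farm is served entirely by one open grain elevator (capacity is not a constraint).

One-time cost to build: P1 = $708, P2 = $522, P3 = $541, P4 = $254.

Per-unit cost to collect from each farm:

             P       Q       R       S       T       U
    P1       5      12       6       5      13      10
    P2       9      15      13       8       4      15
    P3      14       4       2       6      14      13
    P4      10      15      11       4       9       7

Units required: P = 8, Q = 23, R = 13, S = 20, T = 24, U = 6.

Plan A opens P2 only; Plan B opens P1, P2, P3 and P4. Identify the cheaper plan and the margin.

Plan A is cheaper by 947.

Plan A: {P2}: P→P2 9·8=72, Q→P2 15·23=345, R→P2 13·13=169, S→P2 8·20=160, T→P2 4·24=96, U→P2 15·6=90. Service 932; fixed 522; total 1454.
Plan B: {P1, P2, P3, P4}: P→P1 5·8=40, Q→P3 4·23=92, R→P3 2·13=26, S→P4 4·20=80, T→P2 4·24=96, U→P4 7·6=42. Service 376; fixed 2025; total 2401.
Difference: |1454 − 2401| = 947.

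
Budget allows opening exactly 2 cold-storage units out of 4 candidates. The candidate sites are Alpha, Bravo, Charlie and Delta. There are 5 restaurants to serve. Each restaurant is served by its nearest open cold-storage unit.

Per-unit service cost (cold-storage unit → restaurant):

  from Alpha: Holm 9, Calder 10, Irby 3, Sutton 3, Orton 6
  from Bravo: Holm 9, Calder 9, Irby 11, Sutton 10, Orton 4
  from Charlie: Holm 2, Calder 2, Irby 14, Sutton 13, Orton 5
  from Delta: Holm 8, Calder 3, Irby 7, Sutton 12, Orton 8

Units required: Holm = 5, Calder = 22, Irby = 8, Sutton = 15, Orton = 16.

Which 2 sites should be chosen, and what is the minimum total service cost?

Choose Alpha and Charlie; total service cost 203.

With exactly 2 open, each restaurant uses its cheapest among the chosen.
{Alpha, Charlie}: Holm→Charlie 2·5=10, Calder→Charlie 2·22=44, Irby→Alpha 3·8=24, Sutton→Alpha 3·15=45, Orton→Charlie 5·16=80. Service cost 203.
{Alpha, Delta}: service cost 271
{Bravo, Charlie}: service cost 356
Among all 6 size-2 choices, {Alpha, Charlie} is lowest.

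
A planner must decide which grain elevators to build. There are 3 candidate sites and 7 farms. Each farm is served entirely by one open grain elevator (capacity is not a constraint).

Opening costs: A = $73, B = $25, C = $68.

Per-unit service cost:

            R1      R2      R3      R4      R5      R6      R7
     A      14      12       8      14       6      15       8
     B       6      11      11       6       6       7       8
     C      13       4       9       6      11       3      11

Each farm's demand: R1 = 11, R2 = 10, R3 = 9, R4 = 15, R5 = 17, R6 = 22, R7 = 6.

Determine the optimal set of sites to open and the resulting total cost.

Open B and C; minimum total cost 586.

For any fixed open set, each farm goes to its cheapest open site; total = fixed + service.
{B, C}: R1→B 6·11=66, R2→C 4·10=40, R3→C 9·9=81, R4→B 6·15=90, R5→B 6·17=102, R6→C 3·22=66, R7→B 8·6=48. Service 493; fixed 93; total 586.
{A, B, C}: service 484 + fixed 166 = 650
{B}: service 669 + fixed 25 = 694
No other subset beats 586.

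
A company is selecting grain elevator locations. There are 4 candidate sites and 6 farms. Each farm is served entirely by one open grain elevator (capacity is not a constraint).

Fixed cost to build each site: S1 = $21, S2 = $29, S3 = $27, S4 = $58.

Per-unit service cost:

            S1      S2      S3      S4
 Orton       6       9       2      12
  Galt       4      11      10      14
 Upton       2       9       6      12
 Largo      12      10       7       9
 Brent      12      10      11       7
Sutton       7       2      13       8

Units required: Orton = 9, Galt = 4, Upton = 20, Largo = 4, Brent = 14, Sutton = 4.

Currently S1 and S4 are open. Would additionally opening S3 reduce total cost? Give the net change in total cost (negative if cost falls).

Current service cost with {S1, S4}: 272.
Adding S3: each farm re-picks its cheapest; new service cost 228, saving 44.
Extra fixed cost: 27. Net change = 27 − 44 = -17.
(Totals: 351 → 334.)

Yes — net change −17 (cost falls by 17).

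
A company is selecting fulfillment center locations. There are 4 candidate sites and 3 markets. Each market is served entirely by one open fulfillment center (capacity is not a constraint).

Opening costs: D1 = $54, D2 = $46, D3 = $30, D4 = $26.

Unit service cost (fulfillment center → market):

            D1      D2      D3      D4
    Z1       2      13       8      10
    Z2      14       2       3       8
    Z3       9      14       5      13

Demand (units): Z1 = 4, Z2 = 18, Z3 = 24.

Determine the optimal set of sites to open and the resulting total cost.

For any fixed open set, each market goes to its cheapest open site; total = fixed + service.
{D3}: Z1→D3 8·4=32, Z2→D3 3·18=54, Z3→D3 5·24=120. Service 206; fixed 30; total 236.
{D3, D4}: Z1→D3 8·4=32, Z2→D3 3·18=54, Z3→D3 5·24=120. Service 206; fixed 56; total 262.
{D2, D3}: Z1→D3 8·4=32, Z2→D2 2·18=36, Z3→D3 5·24=120. Service 188; fixed 76; total 264.
{D1, D2, D3, D4}: service 164 + fixed 156 = 320
No other subset beats 236.

Open D3 only; minimum total cost 236.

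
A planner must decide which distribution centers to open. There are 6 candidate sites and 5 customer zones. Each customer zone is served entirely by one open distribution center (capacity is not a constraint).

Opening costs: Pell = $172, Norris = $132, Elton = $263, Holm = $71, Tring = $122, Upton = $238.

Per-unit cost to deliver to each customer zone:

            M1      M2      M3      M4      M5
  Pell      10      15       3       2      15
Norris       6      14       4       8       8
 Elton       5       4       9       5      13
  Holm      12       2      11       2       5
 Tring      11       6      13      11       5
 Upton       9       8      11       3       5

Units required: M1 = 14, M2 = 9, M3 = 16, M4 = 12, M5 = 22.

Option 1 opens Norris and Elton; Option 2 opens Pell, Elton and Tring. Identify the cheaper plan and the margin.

Option 1 is cheaper by 44.

Option 1: {Norris, Elton}: M1→Elton 5·14=70, M2→Elton 4·9=36, M3→Norris 4·16=64, M4→Elton 5·12=60, M5→Norris 8·22=176. Service 406; fixed 395; total 801.
Option 2: {Pell, Elton, Tring}: M1→Elton 5·14=70, M2→Elton 4·9=36, M3→Pell 3·16=48, M4→Pell 2·12=24, M5→Tring 5·22=110. Service 288; fixed 557; total 845.
Difference: |801 − 845| = 44.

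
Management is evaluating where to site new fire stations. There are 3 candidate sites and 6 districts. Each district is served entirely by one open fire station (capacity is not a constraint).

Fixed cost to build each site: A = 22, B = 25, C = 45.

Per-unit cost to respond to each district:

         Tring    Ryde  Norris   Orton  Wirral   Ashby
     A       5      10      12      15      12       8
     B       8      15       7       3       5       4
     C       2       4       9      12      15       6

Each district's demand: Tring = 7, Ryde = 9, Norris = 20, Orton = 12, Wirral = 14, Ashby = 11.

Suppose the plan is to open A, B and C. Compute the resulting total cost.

Total cost: 432

Each district is assigned to its cheapest site among the open ones.
{A, B, C}: Tring→C 2·7=14, Ryde→C 4·9=36, Norris→B 7·20=140, Orton→B 3·12=36, Wirral→B 5·14=70, Ashby→B 4·11=44. Service 340; fixed 92; total 432.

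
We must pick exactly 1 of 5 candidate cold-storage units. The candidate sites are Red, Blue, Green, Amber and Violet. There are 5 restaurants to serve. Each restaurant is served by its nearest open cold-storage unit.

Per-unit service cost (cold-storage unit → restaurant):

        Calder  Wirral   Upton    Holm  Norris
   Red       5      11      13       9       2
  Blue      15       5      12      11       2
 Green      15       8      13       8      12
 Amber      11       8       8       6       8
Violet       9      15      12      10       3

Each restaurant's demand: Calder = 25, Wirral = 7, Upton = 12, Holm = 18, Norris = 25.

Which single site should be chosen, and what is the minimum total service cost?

Choose Red only; total service cost 570.

With exactly 1 open, each restaurant uses its cheapest among the chosen.
{Red}: Calder→Red 5·25=125, Wirral→Red 11·7=77, Upton→Red 13·12=156, Holm→Red 9·18=162, Norris→Red 2·25=50. Service cost 570.
{Violet}: service cost 729
{Amber}: service cost 735
Among all 5 size-1 choices, {Red} is lowest.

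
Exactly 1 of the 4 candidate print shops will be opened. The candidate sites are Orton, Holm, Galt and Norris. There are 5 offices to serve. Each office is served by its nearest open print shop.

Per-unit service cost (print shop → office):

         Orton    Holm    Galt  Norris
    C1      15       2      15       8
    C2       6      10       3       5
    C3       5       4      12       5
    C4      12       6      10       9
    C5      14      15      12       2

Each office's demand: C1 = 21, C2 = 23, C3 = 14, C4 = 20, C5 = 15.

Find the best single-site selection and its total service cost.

Choose Norris only; total service cost 563.

With exactly 1 open, each office uses its cheapest among the chosen.
{Norris}: C1→Norris 8·21=168, C2→Norris 5·23=115, C3→Norris 5·14=70, C4→Norris 9·20=180, C5→Norris 2·15=30. Service cost 563.
{Holm}: service cost 673
{Galt}: service cost 932
Among all 4 size-1 choices, {Norris} is lowest.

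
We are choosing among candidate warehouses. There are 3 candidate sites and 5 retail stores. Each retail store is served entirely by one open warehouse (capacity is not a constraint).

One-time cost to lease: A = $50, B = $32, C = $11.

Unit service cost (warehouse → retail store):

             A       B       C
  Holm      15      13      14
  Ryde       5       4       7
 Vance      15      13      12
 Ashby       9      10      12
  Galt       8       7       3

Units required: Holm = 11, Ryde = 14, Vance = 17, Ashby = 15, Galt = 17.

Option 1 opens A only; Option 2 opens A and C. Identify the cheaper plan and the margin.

Option 1: {A}: Holm→A 15·11=165, Ryde→A 5·14=70, Vance→A 15·17=255, Ashby→A 9·15=135, Galt→A 8·17=136. Service 761; fixed 50; total 811.
Option 2: {A, C}: Holm→C 14·11=154, Ryde→A 5·14=70, Vance→C 12·17=204, Ashby→A 9·15=135, Galt→C 3·17=51. Service 614; fixed 61; total 675.
Difference: |811 − 675| = 136.

Option 2 is cheaper by 136.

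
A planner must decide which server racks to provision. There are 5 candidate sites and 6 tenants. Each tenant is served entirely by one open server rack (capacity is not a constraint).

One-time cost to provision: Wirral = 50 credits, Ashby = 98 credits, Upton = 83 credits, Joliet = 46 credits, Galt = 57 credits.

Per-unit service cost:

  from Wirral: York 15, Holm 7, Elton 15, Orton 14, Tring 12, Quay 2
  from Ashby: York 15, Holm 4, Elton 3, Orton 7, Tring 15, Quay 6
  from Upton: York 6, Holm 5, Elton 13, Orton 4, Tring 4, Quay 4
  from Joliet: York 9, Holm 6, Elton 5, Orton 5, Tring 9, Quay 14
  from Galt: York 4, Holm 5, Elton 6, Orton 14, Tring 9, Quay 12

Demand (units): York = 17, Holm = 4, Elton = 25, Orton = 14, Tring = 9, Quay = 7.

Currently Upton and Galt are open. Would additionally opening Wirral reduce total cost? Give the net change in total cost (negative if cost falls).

No — net change +36 (cost rises by 36).

Current service cost with {Upton, Galt}: 358.
Adding Wirral: each tenant re-picks its cheapest; new service cost 344, saving 14.
Extra fixed cost: 50. Net change = 50 − 14 = 36.
(Totals: 498 → 534.)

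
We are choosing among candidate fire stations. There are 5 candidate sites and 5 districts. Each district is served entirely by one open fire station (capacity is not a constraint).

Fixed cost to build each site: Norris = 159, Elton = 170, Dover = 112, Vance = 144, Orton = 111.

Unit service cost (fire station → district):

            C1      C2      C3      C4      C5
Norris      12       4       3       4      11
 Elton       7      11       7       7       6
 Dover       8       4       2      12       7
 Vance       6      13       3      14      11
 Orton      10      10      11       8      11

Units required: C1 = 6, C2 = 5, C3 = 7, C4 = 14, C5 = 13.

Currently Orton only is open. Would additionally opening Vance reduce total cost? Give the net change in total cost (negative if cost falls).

Current service cost with {Orton}: 442.
Adding Vance: each district re-picks its cheapest; new service cost 362, saving 80.
Extra fixed cost: 144. Net change = 144 − 80 = 64.
(Totals: 553 → 617.)

No — net change +64 (cost rises by 64).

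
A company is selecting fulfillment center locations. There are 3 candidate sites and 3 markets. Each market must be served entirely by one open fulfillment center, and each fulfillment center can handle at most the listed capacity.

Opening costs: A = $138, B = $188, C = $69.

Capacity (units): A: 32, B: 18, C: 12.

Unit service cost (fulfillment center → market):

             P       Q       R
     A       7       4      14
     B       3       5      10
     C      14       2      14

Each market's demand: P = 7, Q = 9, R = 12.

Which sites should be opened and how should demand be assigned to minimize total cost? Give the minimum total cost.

Minimum total cost: 391

Open {A}: P→A 7·7=49, Q→A 4·9=36, R→A 14·12=168.
Loads: A carries 28/32. Service 253; fixed 138; total 391.
Next best feasible plan costs 442.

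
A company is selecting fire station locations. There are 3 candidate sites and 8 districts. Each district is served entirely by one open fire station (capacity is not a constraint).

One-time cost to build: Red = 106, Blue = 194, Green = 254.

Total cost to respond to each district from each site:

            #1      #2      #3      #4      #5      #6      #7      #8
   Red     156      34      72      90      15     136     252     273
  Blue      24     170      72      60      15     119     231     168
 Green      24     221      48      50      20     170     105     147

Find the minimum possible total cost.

For any fixed open set, each district goes to its cheapest open site; total = fixed + service.
{Red, Green}: #1→Green 24, #2→Red 34, #3→Green 48, #4→Green 50, #5→Red 15, #6→Red 136, #7→Green 105, #8→Green 147. Service 559; fixed 360; total 919.
{Red, Blue}: #1→Blue 24, #2→Red 34, #3→Red 72, #4→Blue 60, #5→Red 15, #6→Blue 119, #7→Blue 231, #8→Blue 168. Service 723; fixed 300; total 1023.
{Green}: service 785 + fixed 254 = 1039
{Red, Blue, Green}: #1→Blue 24, #2→Red 34, #3→Green 48, #4→Green 50, #5→Red 15, #6→Blue 119, #7→Green 105, #8→Green 147. Service 542; fixed 554; total 1096.
(All 7 nonempty subsets were checked; Red and Green is lowest.)

Minimum total cost: 919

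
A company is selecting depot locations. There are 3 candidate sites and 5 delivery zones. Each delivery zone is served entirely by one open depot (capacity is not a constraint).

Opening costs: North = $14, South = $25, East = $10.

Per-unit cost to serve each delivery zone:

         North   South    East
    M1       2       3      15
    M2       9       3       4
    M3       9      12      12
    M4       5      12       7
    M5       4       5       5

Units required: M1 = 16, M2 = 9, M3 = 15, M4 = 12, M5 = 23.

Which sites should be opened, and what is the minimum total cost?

Open North and East; minimum total cost 379.

For any fixed open set, each delivery zone goes to its cheapest open site; total = fixed + service.
{North, East}: M1→North 2·16=32, M2→East 4·9=36, M3→North 9·15=135, M4→North 5·12=60, M5→North 4·23=92. Service 355; fixed 24; total 379.
{North, South}: service 346 + fixed 39 = 385
{North, South, East}: M1→North 2·16=32, M2→South 3·9=27, M3→North 9·15=135, M4→North 5·12=60, M5→North 4·23=92. Service 346; fixed 49; total 395.
{East}: M1→East 15·16=240, M2→East 4·9=36, M3→East 12·15=180, M4→East 7·12=84, M5→East 5·23=115. Service 655; fixed 10; total 665.
(All 7 nonempty subsets were checked; North and East is lowest.)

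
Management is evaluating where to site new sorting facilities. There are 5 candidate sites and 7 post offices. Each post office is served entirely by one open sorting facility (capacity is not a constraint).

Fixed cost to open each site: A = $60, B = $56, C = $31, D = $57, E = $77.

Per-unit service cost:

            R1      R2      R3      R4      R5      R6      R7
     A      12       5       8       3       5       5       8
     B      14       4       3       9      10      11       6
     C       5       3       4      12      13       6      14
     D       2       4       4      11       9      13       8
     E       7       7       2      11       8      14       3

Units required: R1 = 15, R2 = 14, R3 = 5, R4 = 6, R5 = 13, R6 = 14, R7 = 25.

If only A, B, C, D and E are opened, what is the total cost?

Each post office is assigned to its cheapest site among the open ones.
{A, B, C, D, E}: R1→D 2·15=30, R2→C 3·14=42, R3→E 2·5=10, R4→A 3·6=18, R5→A 5·13=65, R6→A 5·14=70, R7→E 3·25=75. Service 310; fixed 281; total 591.

Total cost: 591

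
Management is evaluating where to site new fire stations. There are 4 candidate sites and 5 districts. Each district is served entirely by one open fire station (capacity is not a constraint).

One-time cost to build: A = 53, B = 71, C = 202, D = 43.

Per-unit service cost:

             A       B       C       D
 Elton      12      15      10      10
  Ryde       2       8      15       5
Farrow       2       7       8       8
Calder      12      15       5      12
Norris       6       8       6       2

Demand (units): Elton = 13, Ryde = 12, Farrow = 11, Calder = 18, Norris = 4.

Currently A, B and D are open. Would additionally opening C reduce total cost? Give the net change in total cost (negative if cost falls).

Current service cost with {A, B, D}: 400.
Adding C: each district re-picks its cheapest; new service cost 274, saving 126.
Extra fixed cost: 202. Net change = 202 − 126 = 76.
(Totals: 567 → 643.)

No — net change +76 (cost rises by 76).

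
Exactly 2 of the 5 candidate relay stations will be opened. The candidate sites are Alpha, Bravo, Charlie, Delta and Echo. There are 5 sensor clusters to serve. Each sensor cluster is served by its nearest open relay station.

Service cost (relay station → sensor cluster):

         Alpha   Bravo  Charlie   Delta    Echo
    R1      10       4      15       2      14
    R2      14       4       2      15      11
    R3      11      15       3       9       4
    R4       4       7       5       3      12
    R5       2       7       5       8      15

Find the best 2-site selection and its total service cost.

Choose Charlie and Delta; total service cost 15.

With exactly 2 open, each sensor cluster uses its cheapest among the chosen.
{Charlie, Delta}: R1→Delta 2, R2→Charlie 2, R3→Charlie 3, R4→Delta 3, R5→Charlie 5. Service cost 15.
{Bravo, Charlie}: service cost 19
{Alpha, Charlie}: service cost 21
Among all 10 size-2 choices, {Charlie, Delta} is lowest.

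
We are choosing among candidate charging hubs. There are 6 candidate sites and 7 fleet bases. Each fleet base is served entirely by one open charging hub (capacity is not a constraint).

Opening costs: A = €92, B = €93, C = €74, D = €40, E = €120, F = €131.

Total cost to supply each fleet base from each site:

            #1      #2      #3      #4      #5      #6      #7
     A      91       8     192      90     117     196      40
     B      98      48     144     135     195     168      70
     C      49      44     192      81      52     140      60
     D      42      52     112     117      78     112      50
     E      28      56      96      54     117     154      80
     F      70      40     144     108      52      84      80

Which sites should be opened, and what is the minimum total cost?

Open D only; minimum total cost 603.

For any fixed open set, each fleet base goes to its cheapest open site; total = fixed + service.
{D}: #1→D 42, #2→D 52, #3→D 112, #4→D 117, #5→D 78, #6→D 112, #7→D 50. Service 563; fixed 40; total 603.
{C, D}: #1→D 42, #2→C 44, #3→D 112, #4→C 81, #5→C 52, #6→D 112, #7→D 50. Service 493; fixed 114; total 607.
{A, D}: #1→D 42, #2→A 8, #3→D 112, #4→A 90, #5→D 78, #6→D 112, #7→A 40. Service 482; fixed 132; total 614.
{A, B, C, D, E, F}: service 362 + fixed 550 = 912
No other subset beats 603.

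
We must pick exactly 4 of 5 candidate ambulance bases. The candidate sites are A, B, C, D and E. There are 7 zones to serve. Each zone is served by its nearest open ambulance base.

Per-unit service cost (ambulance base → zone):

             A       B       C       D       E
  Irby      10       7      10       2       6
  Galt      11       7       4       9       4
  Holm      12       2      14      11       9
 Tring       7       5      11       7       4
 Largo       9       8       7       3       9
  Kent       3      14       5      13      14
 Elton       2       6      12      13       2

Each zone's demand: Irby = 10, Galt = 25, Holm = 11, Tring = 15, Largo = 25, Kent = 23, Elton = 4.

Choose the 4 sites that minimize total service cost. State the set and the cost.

With exactly 4 open, each zone uses its cheapest among the chosen.
{A, B, D, E}: Irby→D 2·10=20, Galt→E 4·25=100, Holm→B 2·11=22, Tring→E 4·15=60, Largo→D 3·25=75, Kent→A 3·23=69, Elton→A 2·4=8. Service cost 354.
{A, B, C, D}: service cost 369
{B, C, D, E}: service cost 400
Among all 5 size-4 choices, {A, B, D, E} is lowest.

Choose A, B, D and E; total service cost 354.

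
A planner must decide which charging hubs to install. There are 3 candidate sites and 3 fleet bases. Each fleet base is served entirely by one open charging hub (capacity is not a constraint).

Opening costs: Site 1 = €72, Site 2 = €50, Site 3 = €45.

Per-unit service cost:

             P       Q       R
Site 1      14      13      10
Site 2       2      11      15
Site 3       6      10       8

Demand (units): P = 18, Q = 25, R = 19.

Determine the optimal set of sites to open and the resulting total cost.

Open Site 2 and Site 3; minimum total cost 533.

For any fixed open set, each fleet base goes to its cheapest open site; total = fixed + service.
{Site 2, Site 3}: P→Site 2 2·18=36, Q→Site 3 10·25=250, R→Site 3 8·19=152. Service 438; fixed 95; total 533.
{Site 3}: service 510 + fixed 45 = 555
{Site 1, Site 2, Site 3}: P→Site 2 2·18=36, Q→Site 3 10·25=250, R→Site 3 8·19=152. Service 438; fixed 167; total 605.
No other subset beats 533.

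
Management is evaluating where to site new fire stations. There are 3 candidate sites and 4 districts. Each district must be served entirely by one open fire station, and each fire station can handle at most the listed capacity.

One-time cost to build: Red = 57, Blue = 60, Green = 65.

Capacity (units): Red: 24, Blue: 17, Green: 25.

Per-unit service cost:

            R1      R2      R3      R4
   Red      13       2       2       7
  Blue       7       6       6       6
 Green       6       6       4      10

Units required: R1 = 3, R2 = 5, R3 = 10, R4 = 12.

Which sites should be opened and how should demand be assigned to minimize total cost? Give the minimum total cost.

Open {Red, Blue}: R1→Blue 7·3=21, R2→Red 2·5=10, R3→Red 2·10=20, R4→Blue 6·12=72.
Loads: Red carries 15/24, Blue carries 15/17. Service 123; fixed 117; total 240.
Next best feasible plan costs 258.

Minimum total cost: 240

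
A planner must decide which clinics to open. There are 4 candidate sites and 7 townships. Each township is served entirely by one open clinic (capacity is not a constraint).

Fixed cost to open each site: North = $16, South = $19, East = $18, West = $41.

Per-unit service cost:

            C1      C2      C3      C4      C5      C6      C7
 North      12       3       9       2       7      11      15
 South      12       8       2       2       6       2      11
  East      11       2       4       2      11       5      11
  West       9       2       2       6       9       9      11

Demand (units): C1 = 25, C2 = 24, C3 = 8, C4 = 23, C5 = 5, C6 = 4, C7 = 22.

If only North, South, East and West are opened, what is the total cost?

Total cost: 709

Each township is assigned to its cheapest site among the open ones.
{North, South, East, West}: C1→West 9·25=225, C2→East 2·24=48, C3→South 2·8=16, C4→North 2·23=46, C5→South 6·5=30, C6→South 2·4=8, C7→South 11·22=242. Service 615; fixed 94; total 709.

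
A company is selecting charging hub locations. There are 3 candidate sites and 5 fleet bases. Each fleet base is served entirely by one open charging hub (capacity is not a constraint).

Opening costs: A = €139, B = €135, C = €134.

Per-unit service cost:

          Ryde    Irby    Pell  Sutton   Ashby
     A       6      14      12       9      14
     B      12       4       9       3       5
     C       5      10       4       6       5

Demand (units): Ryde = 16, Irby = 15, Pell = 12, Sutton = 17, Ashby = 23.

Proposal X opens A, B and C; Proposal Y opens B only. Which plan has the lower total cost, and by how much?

Proposal X: {A, B, C}: Ryde→C 5·16=80, Irby→B 4·15=60, Pell→C 4·12=48, Sutton→B 3·17=51, Ashby→B 5·23=115. Service 354; fixed 408; total 762.
Proposal Y: {B}: Ryde→B 12·16=192, Irby→B 4·15=60, Pell→B 9·12=108, Sutton→B 3·17=51, Ashby→B 5·23=115. Service 526; fixed 135; total 661.
Difference: |762 − 661| = 101.

Proposal Y is cheaper by 101.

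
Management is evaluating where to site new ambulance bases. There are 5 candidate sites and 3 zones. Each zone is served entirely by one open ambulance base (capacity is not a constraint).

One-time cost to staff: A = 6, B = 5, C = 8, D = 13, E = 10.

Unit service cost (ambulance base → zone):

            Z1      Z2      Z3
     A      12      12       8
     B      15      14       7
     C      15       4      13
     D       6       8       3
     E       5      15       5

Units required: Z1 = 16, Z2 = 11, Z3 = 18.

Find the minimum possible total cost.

For any fixed open set, each zone goes to its cheapest open site; total = fixed + service.
{C, D, E}: Z1→E 5·16=80, Z2→C 4·11=44, Z3→D 3·18=54. Service 178; fixed 31; total 209.
{B, C, D, E}: service 178 + fixed 36 = 214
{A, C, D, E}: Z1→E 5·16=80, Z2→C 4·11=44, Z3→D 3·18=54. Service 178; fixed 37; total 215.
{A, B, C, D, E}: service 178 + fixed 42 = 220
No other subset beats 209.

Minimum total cost: 209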